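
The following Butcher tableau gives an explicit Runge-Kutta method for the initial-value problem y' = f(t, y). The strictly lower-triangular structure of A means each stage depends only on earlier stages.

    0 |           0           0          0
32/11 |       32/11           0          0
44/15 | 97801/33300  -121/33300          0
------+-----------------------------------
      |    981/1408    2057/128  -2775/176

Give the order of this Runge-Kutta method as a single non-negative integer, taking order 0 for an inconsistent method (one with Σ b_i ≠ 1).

3

b = (981/1408, 2057/128, -2775/176)
c = (0, 32/11, 44/15)
Ac = (0, 0, -88/8325)
Σ b_i: 981/1408·1 + 2057/128·1 + (-2775/176)·1 = 1 ✓
b·c: 2057/128·32/11 + (-2775/176)·44/15 = 1/2 ✓
b·c²: 2057/128·1024/121 + (-2775/176)·1936/225 = 1/3 ✓
b·Ac: (-2775/176)·(-88/8325) = 1/6 ✓; 3 stages ⇒ order 3.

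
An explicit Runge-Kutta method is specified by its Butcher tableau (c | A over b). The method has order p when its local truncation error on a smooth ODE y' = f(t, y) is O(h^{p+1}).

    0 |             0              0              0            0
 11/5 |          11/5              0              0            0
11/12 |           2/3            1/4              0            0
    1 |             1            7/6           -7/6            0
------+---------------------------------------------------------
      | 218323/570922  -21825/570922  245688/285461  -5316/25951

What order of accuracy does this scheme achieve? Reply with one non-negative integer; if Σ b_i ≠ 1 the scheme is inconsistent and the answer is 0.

3

b = (218323/570922, -21825/570922, 245688/285461, -5316/25951)
c = (0, 11/5, 11/12, 1)
Ac = (0, 0, 11/20, 539/360)
Σ b_i: 218323/570922·1 + (-21825/570922)·1 + 245688/285461·1 + (-5316/25951)·1 = 1 ✓
b·c: (-21825/570922)·11/5 + 245688/285461·11/12 + (-5316/25951)·1 = 1/2 ✓
b·c²: (-21825/570922)·121/25 + 245688/285461·121/144 + (-5316/25951)·1 = 1/3 ✓
b·Ac: 245688/285461·11/20 + (-5316/25951)·539/360 = 1/6 ✓
b·c³: (-21825/570922)·1331/125 + 245688/285461·1331/1728 + (-5316/25951)·1 = 476837/9342360 ≠ 1/4 ⇒ order 3.
b·(c∘Ac): 245688/285461·121/240 + (-5316/25951)·539/360 = 49522/389265 ≠ 1/8
b·Ac²: 245688/285461·121/100 + (-5316/25951)·100793/21600 = 159797/1868472 ≠ 1/12
b·A²c: (-5316/25951)·(-77/120) = 34111/259510 ≠ 1/24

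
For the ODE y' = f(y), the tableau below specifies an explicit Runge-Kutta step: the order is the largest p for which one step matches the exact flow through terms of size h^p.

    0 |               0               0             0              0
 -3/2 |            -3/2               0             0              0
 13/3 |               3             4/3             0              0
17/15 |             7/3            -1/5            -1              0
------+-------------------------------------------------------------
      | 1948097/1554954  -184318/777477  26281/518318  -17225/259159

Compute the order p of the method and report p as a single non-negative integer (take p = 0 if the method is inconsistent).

b = (1948097/1554954, -184318/777477, 26281/518318, -17225/259159)
c = (0, -3/2, 13/3, 17/15)
Ac = (0, 0, -2, -121/30)
Σ b_i: 1948097/1554954·1 + (-184318/777477)·1 + 26281/518318·1 + (-17225/259159)·1 = 1 ✓
b·c: (-184318/777477)·(-3/2) + 26281/518318·13/3 + (-17225/259159)·17/15 = 1/2 ✓
b·c²: (-184318/777477)·9/4 + 26281/518318·169/9 + (-17225/259159)·289/225 = 1/3 ✓
b·Ac: 26281/518318·(-2) + (-17225/259159)·(-121/30) = 1/6 ✓
b·c³: (-184318/777477)·(-27/8) + 26281/518318·2197/27 + (-17225/259159)·4913/3375 = 225275509/46648620 ≠ 1/4 ⇒ order 3.
b·(c∘Ac): 26281/518318·(-26/3) + (-17225/259159)·(-2057/450) = -632645/4664862 ≠ 1/8
b·Ac²: 26281/518318·3 + (-17225/259159)·(-3461/180) = 13342319/9329724 ≠ 1/12
b·A²c: (-17225/259159)·2 = -34450/259159 ≠ 1/24

3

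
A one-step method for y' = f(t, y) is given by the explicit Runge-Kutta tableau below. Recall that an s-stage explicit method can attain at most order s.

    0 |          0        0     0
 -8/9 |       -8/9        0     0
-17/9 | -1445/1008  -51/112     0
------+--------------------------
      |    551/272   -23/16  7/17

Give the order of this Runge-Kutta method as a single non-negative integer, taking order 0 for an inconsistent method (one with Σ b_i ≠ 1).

b = (551/272, -23/16, 7/17)
c = (0, -8/9, -17/9)
Ac = (0, 0, 17/42)
Σ b_i: 551/272·1 + (-23/16)·1 + 7/17·1 = 1 ✓
b·c: (-23/16)·(-8/9) + 7/17·(-17/9) = 1/2 ✓
b·c²: (-23/16)·64/81 + 7/17·289/81 = 1/3 ✓
b·Ac: 7/17·17/42 = 1/6 ✓; 3 stages ⇒ order 3.

3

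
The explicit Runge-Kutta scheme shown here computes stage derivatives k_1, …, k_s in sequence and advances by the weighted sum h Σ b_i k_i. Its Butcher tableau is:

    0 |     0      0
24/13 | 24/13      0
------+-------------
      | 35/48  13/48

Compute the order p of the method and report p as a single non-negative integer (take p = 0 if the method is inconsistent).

b = (35/48, 13/48)
c = (0, 24/13)
Σ b_i: 35/48·1 + 13/48·1 = 1 ✓
b·c: 13/48·24/13 = 1/2 ✓; 2 stages ⇒ order 2.

2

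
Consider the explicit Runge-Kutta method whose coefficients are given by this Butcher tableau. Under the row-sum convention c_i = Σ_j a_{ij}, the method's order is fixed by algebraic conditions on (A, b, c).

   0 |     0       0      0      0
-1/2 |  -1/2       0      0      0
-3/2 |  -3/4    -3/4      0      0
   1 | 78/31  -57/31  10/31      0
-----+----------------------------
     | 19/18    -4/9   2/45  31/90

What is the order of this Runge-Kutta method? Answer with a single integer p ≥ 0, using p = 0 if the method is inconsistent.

4

b = (19/18, -4/9, 2/45, 31/90)
c = (0, -1/2, -3/2, 1)
Ac = (0, 0, 3/8, 27/62)
Σ b_i: 19/18·1 + (-4/9)·1 + 2/45·1 + 31/90·1 = 1 ✓
b·c: (-4/9)·(-1/2) + 2/45·(-3/2) + 31/90·1 = 1/2 ✓
b·c²: (-4/9)·1/4 + 2/45·9/4 + 31/90·1 = 1/3 ✓
b·Ac: 2/45·3/8 + 31/90·27/62 = 1/6 ✓
b·c³: (-4/9)·(-1/8) + 2/45·(-27/8) + 31/90·1 = 1/4 ✓
b·(c∘Ac): 2/45·(-9/16) + 31/90·27/62 = 1/8 ✓
b·Ac²: 2/45·(-3/16) + 31/90·33/124 = 1/12 ✓
b·A²c: 31/90·15/124 = 1/24 ✓; 4 stages ⇒ order 4.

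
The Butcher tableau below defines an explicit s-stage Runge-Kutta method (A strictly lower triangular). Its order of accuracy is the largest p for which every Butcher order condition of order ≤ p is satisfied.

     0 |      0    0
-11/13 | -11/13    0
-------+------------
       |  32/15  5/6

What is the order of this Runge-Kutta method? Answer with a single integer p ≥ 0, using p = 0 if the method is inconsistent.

b = (32/15, 5/6)
c = (0, -11/13)
Σ b_i: 32/15·1 + 5/6·1 = 89/30 ≠ 1 ⇒ order 0.

0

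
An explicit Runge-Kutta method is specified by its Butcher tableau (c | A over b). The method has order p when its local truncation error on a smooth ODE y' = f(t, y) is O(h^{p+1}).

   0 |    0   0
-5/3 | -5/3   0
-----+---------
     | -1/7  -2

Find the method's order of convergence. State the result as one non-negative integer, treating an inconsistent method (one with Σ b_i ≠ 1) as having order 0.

b = (-1/7, -2)
c = (0, -5/3)
Σ b_i: (-1/7)·1 + (-2)·1 = -15/7 ≠ 1 ⇒ order 0.

0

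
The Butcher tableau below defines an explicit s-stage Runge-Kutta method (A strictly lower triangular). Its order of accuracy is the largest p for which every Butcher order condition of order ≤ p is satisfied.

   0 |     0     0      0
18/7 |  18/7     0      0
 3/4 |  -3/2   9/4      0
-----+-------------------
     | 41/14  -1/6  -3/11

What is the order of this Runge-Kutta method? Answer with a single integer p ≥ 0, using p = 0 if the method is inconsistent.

0

b = (41/14, -1/6, -3/11)
c = (0, 18/7, 3/4)
Ac = (0, 0, 81/14)
Σ b_i: 41/14·1 + (-1/6)·1 + (-3/11)·1 = 575/231 ≠ 1 ⇒ order 0.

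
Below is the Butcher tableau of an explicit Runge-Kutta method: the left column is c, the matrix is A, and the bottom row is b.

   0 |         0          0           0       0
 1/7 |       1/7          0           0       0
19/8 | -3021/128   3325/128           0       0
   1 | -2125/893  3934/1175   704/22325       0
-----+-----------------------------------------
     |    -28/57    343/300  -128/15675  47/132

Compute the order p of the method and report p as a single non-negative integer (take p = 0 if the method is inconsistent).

b = (-28/57, 343/300, -128/15675, 47/132)
c = (0, 1/7, 19/8, 1)
Ac = (0, 0, 475/128, 26/47)
Σ b_i: (-28/57)·1 + 343/300·1 + (-128/15675)·1 + 47/132·1 = 1 ✓
b·c: 343/300·1/7 + (-128/15675)·19/8 + 47/132·1 = 1/2 ✓
b·c²: 343/300·1/49 + (-128/15675)·361/64 + 47/132·1 = 1/3 ✓
b·Ac: (-128/15675)·475/128 + 47/132·26/47 = 1/6 ✓
b·c³: 343/300·1/343 + (-128/15675)·6859/512 + 47/132·1 = 1/4 ✓
b·(c∘Ac): (-128/15675)·9025/1024 + 47/132·26/47 = 1/8 ✓
b·Ac²: (-128/15675)·475/896 + 47/132·81/329 = 1/12 ✓
b·A²c: 47/132·11/94 = 1/24 ✓; 4 stages ⇒ order 4.

4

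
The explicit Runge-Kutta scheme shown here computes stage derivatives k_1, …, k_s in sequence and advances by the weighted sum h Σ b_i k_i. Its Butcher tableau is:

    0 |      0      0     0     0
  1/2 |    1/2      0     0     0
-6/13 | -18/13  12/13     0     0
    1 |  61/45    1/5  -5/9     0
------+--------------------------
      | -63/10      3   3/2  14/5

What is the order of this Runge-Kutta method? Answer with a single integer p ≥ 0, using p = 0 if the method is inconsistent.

b = (-63/10, 3, 3/2, 14/5)
c = (0, 1/2, -6/13, 1)
Ac = (0, 0, 6/13, 139/390)
Σ b_i: (-63/10)·1 + 3·1 + 3/2·1 + 14/5·1 = 1 ✓
b·c: 3·1/2 + 3/2·(-6/13) + 14/5·1 = 469/130 ≠ 1/2 ⇒ order 1.

1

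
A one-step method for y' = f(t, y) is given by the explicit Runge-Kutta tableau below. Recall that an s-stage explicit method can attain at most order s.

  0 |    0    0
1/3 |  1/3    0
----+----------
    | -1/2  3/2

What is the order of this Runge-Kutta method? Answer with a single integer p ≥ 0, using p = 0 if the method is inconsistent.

b = (-1/2, 3/2)
c = (0, 1/3)
Σ b_i: (-1/2)·1 + 3/2·1 = 1 ✓
b·c: 3/2·1/3 = 1/2 ✓; 2 stages ⇒ order 2.

2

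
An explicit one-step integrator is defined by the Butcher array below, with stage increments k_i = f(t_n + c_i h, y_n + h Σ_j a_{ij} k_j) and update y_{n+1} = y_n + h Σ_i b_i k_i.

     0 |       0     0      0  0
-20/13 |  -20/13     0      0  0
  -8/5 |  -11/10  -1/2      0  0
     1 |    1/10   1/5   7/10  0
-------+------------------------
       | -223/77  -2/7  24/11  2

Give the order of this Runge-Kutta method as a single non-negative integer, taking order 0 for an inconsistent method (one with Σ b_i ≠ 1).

1

b = (-223/77, -2/7, 24/11, 2)
c = (0, -20/13, -8/5, 1)
Ac = (0, 0, 10/13, -464/325)
Σ b_i: (-223/77)·1 + (-2/7)·1 + 24/11·1 + 2·1 = 1 ✓
b·c: (-2/7)·(-20/13) + 24/11·(-8/5) + 2·1 = -5262/5005 ≠ 1/2 ⇒ order 1.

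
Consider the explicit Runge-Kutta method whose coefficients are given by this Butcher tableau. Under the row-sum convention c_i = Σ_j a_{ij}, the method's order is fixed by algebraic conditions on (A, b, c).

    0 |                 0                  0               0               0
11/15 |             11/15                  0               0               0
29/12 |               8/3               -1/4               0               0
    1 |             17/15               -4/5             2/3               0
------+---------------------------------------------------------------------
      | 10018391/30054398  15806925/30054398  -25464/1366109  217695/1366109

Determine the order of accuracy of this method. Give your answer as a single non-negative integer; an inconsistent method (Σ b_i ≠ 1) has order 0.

3

b = (10018391/30054398, 15806925/30054398, -25464/1366109, 217695/1366109)
c = (0, 11/15, 29/12, 1)
Ac = (0, 0, -11/60, 461/450)
Σ b_i: 10018391/30054398·1 + 15806925/30054398·1 + (-25464/1366109)·1 + 217695/1366109·1 = 1 ✓
b·c: 15806925/30054398·11/15 + (-25464/1366109)·29/12 + 217695/1366109·1 = 1/2 ✓
b·c²: 15806925/30054398·121/225 + (-25464/1366109)·841/144 + 217695/1366109·1 = 1/3 ✓
b·Ac: (-25464/1366109)·(-11/60) + 217695/1366109·461/450 = 1/6 ✓
b·c³: 15806925/30054398·1331/3375 + (-25464/1366109)·24389/1728 + 217695/1366109·1 = 50993911/491799240 ≠ 1/4 ⇒ order 3.
b·(c∘Ac): (-25464/1366109)·(-319/720) + 217695/1366109·461/450 = 1171492/6830545 ≠ 1/8
b·Ac²: (-25464/1366109)·(-121/900) + 217695/1366109·93509/27000 = 272651681/491799240 ≠ 1/12
b·A²c: 217695/1366109·(-11/90) = -159643/8196654 ≠ 1/24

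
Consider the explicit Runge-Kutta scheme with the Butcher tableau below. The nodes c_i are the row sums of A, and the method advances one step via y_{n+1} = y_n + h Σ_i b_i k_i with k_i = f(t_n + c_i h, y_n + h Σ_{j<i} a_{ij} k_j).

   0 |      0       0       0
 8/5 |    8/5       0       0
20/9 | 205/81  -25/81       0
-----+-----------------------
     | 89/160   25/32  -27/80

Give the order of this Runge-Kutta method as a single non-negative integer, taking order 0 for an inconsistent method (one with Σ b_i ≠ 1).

3

b = (89/160, 25/32, -27/80)
c = (0, 8/5, 20/9)
Ac = (0, 0, -40/81)
Σ b_i: 89/160·1 + 25/32·1 + (-27/80)·1 = 1 ✓
b·c: 25/32·8/5 + (-27/80)·20/9 = 1/2 ✓
b·c²: 25/32·64/25 + (-27/80)·400/81 = 1/3 ✓
b·Ac: (-27/80)·(-40/81) = 1/6 ✓; 3 stages ⇒ order 3.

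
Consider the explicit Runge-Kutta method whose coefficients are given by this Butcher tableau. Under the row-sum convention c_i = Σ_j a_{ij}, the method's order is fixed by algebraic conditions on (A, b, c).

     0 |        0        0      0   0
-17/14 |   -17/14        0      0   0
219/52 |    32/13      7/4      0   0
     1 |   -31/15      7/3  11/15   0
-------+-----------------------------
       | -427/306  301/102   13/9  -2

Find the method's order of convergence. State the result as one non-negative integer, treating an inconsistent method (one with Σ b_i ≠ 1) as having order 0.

b = (-427/306, 301/102, 13/9, -2)
c = (0, -17/14, 219/52, 1)
Ac = (0, 0, -17/8, 199/780)
Σ b_i: (-427/306)·1 + 301/102·1 + 13/9·1 + (-2)·1 = 1 ✓
b·c: 301/102·(-17/14) + 13/9·219/52 + (-2)·1 = 1/2 ✓
b·c²: 301/102·289/196 + 13/9·47961/2704 + (-2)·1 = 122179/4368 ≠ 1/3 ⇒ order 2.
b·Ac: 13/9·(-17/8) + (-2)·199/780 = -16753/4680 ≠ 1/6

2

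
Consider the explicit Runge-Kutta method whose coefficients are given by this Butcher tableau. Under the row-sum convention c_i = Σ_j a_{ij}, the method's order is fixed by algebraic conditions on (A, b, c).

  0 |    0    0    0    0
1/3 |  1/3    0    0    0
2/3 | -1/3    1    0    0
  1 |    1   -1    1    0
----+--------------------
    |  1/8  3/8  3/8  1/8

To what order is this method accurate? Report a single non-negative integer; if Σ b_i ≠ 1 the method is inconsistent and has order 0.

4

b = (1/8, 3/8, 3/8, 1/8)
c = (0, 1/3, 2/3, 1)
Ac = (0, 0, 1/3, 1/3)
Σ b_i: 1/8·1 + 3/8·1 + 3/8·1 + 1/8·1 = 1 ✓
b·c: 3/8·1/3 + 3/8·2/3 + 1/8·1 = 1/2 ✓
b·c²: 3/8·1/9 + 3/8·4/9 + 1/8·1 = 1/3 ✓
b·Ac: 3/8·1/3 + 1/8·1/3 = 1/6 ✓
b·c³: 3/8·1/27 + 3/8·8/27 + 1/8·1 = 1/4 ✓
b·(c∘Ac): 3/8·2/9 + 1/8·1/3 = 1/8 ✓
b·Ac²: 3/8·1/9 + 1/8·1/3 = 1/12 ✓
b·A²c: 1/8·1/3 = 1/24 ✓; 4 stages ⇒ order 4.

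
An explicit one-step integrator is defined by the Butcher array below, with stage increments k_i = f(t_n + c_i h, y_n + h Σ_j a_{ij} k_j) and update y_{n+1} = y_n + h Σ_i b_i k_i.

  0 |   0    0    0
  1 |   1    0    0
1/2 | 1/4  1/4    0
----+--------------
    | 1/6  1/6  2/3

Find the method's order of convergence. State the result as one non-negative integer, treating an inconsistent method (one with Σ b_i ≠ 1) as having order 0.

3

b = (1/6, 1/6, 2/3)
c = (0, 1, 1/2)
Ac = (0, 0, 1/4)
Σ b_i: 1/6·1 + 1/6·1 + 2/3·1 = 1 ✓
b·c: 1/6·1 + 2/3·1/2 = 1/2 ✓
b·c²: 1/6·1 + 2/3·1/4 = 1/3 ✓
b·Ac: 2/3·1/4 = 1/6 ✓; 3 stages ⇒ order 3.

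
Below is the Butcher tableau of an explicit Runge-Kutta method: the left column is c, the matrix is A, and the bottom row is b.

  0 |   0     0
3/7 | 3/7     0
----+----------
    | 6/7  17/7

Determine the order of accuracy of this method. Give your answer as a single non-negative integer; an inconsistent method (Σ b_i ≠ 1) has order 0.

0

b = (6/7, 17/7)
c = (0, 3/7)
Σ b_i: 6/7·1 + 17/7·1 = 23/7 ≠ 1 ⇒ order 0.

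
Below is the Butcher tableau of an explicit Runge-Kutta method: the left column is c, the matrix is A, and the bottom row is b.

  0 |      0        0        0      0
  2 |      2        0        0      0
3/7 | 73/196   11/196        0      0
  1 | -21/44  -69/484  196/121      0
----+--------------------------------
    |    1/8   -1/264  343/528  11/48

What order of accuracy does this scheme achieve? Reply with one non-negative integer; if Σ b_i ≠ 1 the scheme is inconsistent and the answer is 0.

4

b = (1/8, -1/264, 343/528, 11/48)
c = (0, 2, 3/7, 1)
Ac = (0, 0, 11/98, 9/22)
Σ b_i: 1/8·1 + (-1/264)·1 + 343/528·1 + 11/48·1 = 1 ✓
b·c: (-1/264)·2 + 343/528·3/7 + 11/48·1 = 1/2 ✓
b·c²: (-1/264)·4 + 343/528·9/49 + 11/48·1 = 1/3 ✓
b·Ac: 343/528·11/98 + 11/48·9/22 = 1/6 ✓
b·c³: (-1/264)·8 + 343/528·27/343 + 11/48·1 = 1/4 ✓
b·(c∘Ac): 343/528·33/686 + 11/48·9/22 = 1/8 ✓
b·Ac²: 343/528·11/49 + 11/48·(-3/11) = 1/12 ✓
b·A²c: 11/48·2/11 = 1/24 ✓; 4 stages ⇒ order 4.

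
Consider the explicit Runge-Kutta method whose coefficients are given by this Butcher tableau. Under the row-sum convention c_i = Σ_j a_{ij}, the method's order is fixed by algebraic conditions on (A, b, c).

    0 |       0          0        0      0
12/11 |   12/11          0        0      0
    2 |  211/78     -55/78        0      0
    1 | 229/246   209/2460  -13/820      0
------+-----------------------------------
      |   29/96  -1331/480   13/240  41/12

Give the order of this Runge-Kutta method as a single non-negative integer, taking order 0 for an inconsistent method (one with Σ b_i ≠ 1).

b = (29/96, -1331/480, 13/240, 41/12)
c = (0, 12/11, 2, 1)
Ac = (0, 0, -10/13, 5/82)
Σ b_i: 29/96·1 + (-1331/480)·1 + 13/240·1 + 41/12·1 = 1 ✓
b·c: (-1331/480)·12/11 + 13/240·2 + 41/12·1 = 1/2 ✓
b·c²: (-1331/480)·144/121 + 13/240·4 + 41/12·1 = 1/3 ✓
b·Ac: 13/240·(-10/13) + 41/12·5/82 = 1/6 ✓
b·c³: (-1331/480)·1728/1331 + 13/240·8 + 41/12·1 = 1/4 ✓
b·(c∘Ac): 13/240·(-20/13) + 41/12·5/82 = 1/8 ✓
b·Ac²: 13/240·(-120/143) + 41/12·17/451 = 1/12 ✓
b·A²c: 41/12·1/82 = 1/24 ✓; 4 stages ⇒ order 4.

4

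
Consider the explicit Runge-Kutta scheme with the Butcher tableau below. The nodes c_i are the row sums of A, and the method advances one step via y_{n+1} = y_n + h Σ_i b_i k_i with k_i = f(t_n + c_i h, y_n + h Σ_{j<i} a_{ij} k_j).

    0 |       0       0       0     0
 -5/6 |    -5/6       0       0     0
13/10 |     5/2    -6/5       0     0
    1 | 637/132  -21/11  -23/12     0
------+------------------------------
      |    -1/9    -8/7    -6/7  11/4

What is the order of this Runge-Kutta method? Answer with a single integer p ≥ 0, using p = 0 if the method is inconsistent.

0

b = (-1/9, -8/7, -6/7, 11/4)
c = (0, -5/6, 13/10, 1)
Ac = (0, 0, 1, -1189/1320)
Σ b_i: (-1/9)·1 + (-8/7)·1 + (-6/7)·1 + 11/4·1 = 23/36 ≠ 1 ⇒ order 0.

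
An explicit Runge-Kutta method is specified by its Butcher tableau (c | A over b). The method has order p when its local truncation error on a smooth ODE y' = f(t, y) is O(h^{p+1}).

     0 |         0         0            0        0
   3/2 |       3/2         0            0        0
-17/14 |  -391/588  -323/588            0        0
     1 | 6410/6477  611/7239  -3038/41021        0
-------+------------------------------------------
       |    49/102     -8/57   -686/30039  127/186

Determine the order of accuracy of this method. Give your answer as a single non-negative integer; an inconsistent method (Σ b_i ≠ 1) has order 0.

4

b = (49/102, -8/57, -686/30039, 127/186)
c = (0, 3/2, -17/14, 1)
Ac = (0, 0, -323/392, 55/254)
Σ b_i: 49/102·1 + (-8/57)·1 + (-686/30039)·1 + 127/186·1 = 1 ✓
b·c: (-8/57)·3/2 + (-686/30039)·(-17/14) + 127/186·1 = 1/2 ✓
b·c²: (-8/57)·9/4 + (-686/30039)·289/196 + 127/186·1 = 1/3 ✓
b·Ac: (-686/30039)·(-323/392) + 127/186·55/254 = 1/6 ✓
b·c³: (-8/57)·27/8 + (-686/30039)·(-4913/2744) + 127/186·1 = 1/4 ✓
b·(c∘Ac): (-686/30039)·5491/5488 + 127/186·55/254 = 1/8 ✓
b·Ac²: (-686/30039)·(-969/784) + 127/186·41/508 = 1/12 ✓
b·A²c: 127/186·31/508 = 1/24 ✓; 4 stages ⇒ order 4.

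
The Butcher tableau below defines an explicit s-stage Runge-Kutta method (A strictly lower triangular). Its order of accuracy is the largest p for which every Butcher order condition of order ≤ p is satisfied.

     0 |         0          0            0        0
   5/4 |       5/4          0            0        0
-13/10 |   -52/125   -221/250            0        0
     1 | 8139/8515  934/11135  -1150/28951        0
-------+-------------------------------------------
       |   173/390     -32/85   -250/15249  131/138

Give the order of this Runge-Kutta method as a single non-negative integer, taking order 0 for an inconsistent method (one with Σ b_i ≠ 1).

b = (173/390, -32/85, -250/15249, 131/138)
c = (0, 5/4, -13/10, 1)
Ac = (0, 0, -221/200, 41/262)
Σ b_i: 173/390·1 + (-32/85)·1 + (-250/15249)·1 + 131/138·1 = 1 ✓
b·c: (-32/85)·5/4 + (-250/15249)·(-13/10) + 131/138·1 = 1/2 ✓
b·c²: (-32/85)·25/16 + (-250/15249)·169/100 + 131/138·1 = 1/3 ✓
b·Ac: (-250/15249)·(-221/200) + 131/138·41/262 = 1/6 ✓
b·c³: (-32/85)·125/64 + (-250/15249)·(-2197/1000) + 131/138·1 = 1/4 ✓
b·(c∘Ac): (-250/15249)·2873/2000 + 131/138·41/262 = 1/8 ✓
b·Ac²: (-250/15249)·(-221/160) + 131/138·67/1048 = 1/12 ✓
b·A²c: 131/138·23/524 = 1/24 ✓; 4 stages ⇒ order 4.

4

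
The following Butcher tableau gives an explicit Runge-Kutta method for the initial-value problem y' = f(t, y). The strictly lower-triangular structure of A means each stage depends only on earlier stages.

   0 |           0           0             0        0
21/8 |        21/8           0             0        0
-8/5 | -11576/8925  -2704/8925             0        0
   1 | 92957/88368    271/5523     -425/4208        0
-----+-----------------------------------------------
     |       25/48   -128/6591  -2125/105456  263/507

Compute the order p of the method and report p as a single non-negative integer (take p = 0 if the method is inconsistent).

b = (25/48, -128/6591, -2125/105456, 263/507)
c = (0, 21/8, -8/5, 1)
Ac = (0, 0, -338/425, 611/2104)
Σ b_i: 25/48·1 + (-128/6591)·1 + (-2125/105456)·1 + 263/507·1 = 1 ✓
b·c: (-128/6591)·21/8 + (-2125/105456)·(-8/5) + 263/507·1 = 1/2 ✓
b·c²: (-128/6591)·441/64 + (-2125/105456)·64/25 + 263/507·1 = 1/3 ✓
b·Ac: (-2125/105456)·(-338/425) + 263/507·611/2104 = 1/6 ✓
b·c³: (-128/6591)·9261/512 + (-2125/105456)·(-512/125) + 263/507·1 = 1/4 ✓
b·(c∘Ac): (-2125/105456)·2704/2125 + 263/507·611/2104 = 1/8 ✓
b·Ac²: (-2125/105456)·(-3549/1700) + 263/507·1339/16832 = 1/12 ✓
b·A²c: 263/507·169/2104 = 1/24 ✓; 4 stages ⇒ order 4.

4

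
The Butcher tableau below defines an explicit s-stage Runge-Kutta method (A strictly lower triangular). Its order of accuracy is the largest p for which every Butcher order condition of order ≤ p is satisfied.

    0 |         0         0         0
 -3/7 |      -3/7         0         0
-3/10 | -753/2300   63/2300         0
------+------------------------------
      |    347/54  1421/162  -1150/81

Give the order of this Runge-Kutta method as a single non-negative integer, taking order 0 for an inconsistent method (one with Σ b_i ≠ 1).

3

b = (347/54, 1421/162, -1150/81)
c = (0, -3/7, -3/10)
Ac = (0, 0, -27/2300)
Σ b_i: 347/54·1 + 1421/162·1 + (-1150/81)·1 = 1 ✓
b·c: 1421/162·(-3/7) + (-1150/81)·(-3/10) = 1/2 ✓
b·c²: 1421/162·9/49 + (-1150/81)·9/100 = 1/3 ✓
b·Ac: (-1150/81)·(-27/2300) = 1/6 ✓; 3 stages ⇒ order 3.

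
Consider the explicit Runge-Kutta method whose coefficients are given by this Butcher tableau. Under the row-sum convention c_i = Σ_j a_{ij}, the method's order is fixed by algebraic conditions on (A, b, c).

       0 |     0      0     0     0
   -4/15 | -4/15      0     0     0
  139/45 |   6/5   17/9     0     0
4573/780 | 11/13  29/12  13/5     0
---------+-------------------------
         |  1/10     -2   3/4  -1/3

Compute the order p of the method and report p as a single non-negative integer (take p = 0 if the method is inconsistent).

0

b = (1/10, -2, 3/4, -1/3)
c = (0, -4/15, 139/45, 4573/780)
Ac = (0, 0, -68/135, 554/75)
Σ b_i: 1/10·1 + (-2)·1 + 3/4·1 + (-1/3)·1 = -89/60 ≠ 1 ⇒ order 0.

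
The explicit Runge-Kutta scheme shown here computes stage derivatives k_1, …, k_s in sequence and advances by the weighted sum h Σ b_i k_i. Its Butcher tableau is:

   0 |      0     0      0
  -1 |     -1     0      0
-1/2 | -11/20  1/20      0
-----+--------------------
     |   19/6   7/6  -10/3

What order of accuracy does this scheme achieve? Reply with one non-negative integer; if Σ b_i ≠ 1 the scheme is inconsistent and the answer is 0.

b = (19/6, 7/6, -10/3)
c = (0, -1, -1/2)
Ac = (0, 0, -1/20)
Σ b_i: 19/6·1 + 7/6·1 + (-10/3)·1 = 1 ✓
b·c: 7/6·(-1) + (-10/3)·(-1/2) = 1/2 ✓
b·c²: 7/6·1 + (-10/3)·1/4 = 1/3 ✓
b·Ac: (-10/3)·(-1/20) = 1/6 ✓; 3 stages ⇒ order 3.

3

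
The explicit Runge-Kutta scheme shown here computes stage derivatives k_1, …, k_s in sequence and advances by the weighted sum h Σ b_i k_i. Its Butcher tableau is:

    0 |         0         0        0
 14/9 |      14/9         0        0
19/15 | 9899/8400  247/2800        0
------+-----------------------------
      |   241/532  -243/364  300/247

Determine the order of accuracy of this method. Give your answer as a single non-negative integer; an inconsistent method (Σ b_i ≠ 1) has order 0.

b = (241/532, -243/364, 300/247)
c = (0, 14/9, 19/15)
Ac = (0, 0, 247/1800)
Σ b_i: 241/532·1 + (-243/364)·1 + 300/247·1 = 1 ✓
b·c: (-243/364)·14/9 + 300/247·19/15 = 1/2 ✓
b·c²: (-243/364)·196/81 + 300/247·361/225 = 1/3 ✓
b·Ac: 300/247·247/1800 = 1/6 ✓; 3 stages ⇒ order 3.

3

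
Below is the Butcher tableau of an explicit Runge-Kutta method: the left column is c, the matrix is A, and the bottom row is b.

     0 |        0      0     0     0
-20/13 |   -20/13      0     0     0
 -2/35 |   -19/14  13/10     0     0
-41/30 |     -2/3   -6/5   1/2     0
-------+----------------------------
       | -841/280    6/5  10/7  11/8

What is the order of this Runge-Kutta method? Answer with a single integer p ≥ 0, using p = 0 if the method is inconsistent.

1

b = (-841/280, 6/5, 10/7, 11/8)
c = (0, -20/13, -2/35, -41/30)
Ac = (0, 0, -2, 827/455)
Σ b_i: (-841/280)·1 + 6/5·1 + 10/7·1 + 11/8·1 = 1 ✓
b·c: 6/5·(-20/13) + 10/7·(-2/35) + 11/8·(-41/30) = -582007/152880 ≠ 1/2 ⇒ order 1.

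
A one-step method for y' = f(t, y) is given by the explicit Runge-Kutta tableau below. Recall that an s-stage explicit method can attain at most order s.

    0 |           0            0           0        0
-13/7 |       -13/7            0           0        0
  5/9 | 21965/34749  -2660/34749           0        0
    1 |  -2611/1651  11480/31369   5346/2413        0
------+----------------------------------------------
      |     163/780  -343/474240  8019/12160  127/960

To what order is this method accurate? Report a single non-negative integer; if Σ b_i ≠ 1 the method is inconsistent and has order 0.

4

b = (163/780, -343/474240, 8019/12160, 127/960)
c = (0, -13/7, 5/9, 1)
Ac = (0, 0, 380/2673, 70/127)
Σ b_i: 163/780·1 + (-343/474240)·1 + 8019/12160·1 + 127/960·1 = 1 ✓
b·c: (-343/474240)·(-13/7) + 8019/12160·5/9 + 127/960·1 = 1/2 ✓
b·c²: (-343/474240)·169/49 + 8019/12160·25/81 + 127/960·1 = 1/3 ✓
b·Ac: 8019/12160·380/2673 + 127/960·70/127 = 1/6 ✓
b·c³: (-343/474240)·(-2197/343) + 8019/12160·125/729 + 127/960·1 = 1/4 ✓
b·(c∘Ac): 8019/12160·1900/24057 + 127/960·70/127 = 1/8 ✓
b·Ac²: 8019/12160·(-4940/18711) + 127/960·1730/889 = 1/12 ✓
b·A²c: 127/960·40/127 = 1/24 ✓; 4 stages ⇒ order 4.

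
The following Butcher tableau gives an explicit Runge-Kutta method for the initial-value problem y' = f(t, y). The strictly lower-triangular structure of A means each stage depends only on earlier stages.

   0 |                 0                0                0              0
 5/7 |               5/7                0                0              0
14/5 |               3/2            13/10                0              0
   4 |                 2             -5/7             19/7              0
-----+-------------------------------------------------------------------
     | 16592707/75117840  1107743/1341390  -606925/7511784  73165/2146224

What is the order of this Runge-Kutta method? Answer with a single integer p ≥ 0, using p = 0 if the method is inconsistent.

b = (16592707/75117840, 1107743/1341390, -606925/7511784, 73165/2146224)
c = (0, 5/7, 14/5, 4)
Ac = (0, 0, 13/14, 1737/245)
Σ b_i: 16592707/75117840·1 + 1107743/1341390·1 + (-606925/7511784)·1 + 73165/2146224·1 = 1 ✓
b·c: 1107743/1341390·5/7 + (-606925/7511784)·14/5 + 73165/2146224·4 = 1/2 ✓
b·c²: 1107743/1341390·25/49 + (-606925/7511784)·196/25 + 73165/2146224·16 = 1/3 ✓
b·Ac: (-606925/7511784)·13/14 + 73165/2146224·1737/245 = 1/6 ✓
b·c³: 1107743/1341390·125/343 + (-606925/7511784)·2744/125 + 73165/2146224·64 = 2219351/3129910 ≠ 1/4 ⇒ order 3.
b·(c∘Ac): (-606925/7511784)·13/5 + 73165/2146224·6948/245 = 39789007/52582488 ≠ 1/8
b·Ac²: (-606925/7511784)·65/98 + 73165/2146224·179351/8575 = 8255757/12519640 ≠ 1/12
b·A²c: 73165/2146224·247/98 = 18071755/210329952 ≠ 1/24

3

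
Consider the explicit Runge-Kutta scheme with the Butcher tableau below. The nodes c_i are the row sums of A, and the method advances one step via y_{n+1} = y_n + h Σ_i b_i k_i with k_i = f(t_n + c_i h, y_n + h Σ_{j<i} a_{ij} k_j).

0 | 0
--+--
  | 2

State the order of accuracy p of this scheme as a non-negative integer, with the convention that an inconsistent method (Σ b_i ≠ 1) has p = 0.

0

b = (2)
c = (0)
Σ b_i: 2·1 = 2 ≠ 1 ⇒ order 0.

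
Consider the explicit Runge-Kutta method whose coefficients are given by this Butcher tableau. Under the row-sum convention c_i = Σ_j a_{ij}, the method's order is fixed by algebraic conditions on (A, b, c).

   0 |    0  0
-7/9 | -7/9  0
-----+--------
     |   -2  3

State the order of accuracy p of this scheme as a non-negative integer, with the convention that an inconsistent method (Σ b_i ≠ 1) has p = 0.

1

b = (-2, 3)
c = (0, -7/9)
Σ b_i: (-2)·1 + 3·1 = 1 ✓
b·c: 3·(-7/9) = -7/3 ≠ 1/2 ⇒ order 1.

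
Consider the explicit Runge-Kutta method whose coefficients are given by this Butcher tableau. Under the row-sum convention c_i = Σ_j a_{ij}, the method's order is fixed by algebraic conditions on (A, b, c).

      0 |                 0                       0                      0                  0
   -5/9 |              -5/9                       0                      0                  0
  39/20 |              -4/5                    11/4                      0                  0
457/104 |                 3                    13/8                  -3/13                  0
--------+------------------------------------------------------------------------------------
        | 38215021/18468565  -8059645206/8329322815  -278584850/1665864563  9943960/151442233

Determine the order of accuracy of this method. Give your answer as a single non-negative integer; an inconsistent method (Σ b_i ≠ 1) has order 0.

b = (38215021/18468565, -8059645206/8329322815, -278584850/1665864563, 9943960/151442233)
c = (0, -5/9, 39/20, 457/104)
Ac = (0, 0, -55/36, -487/360)
Σ b_i: 38215021/18468565·1 + (-8059645206/8329322815)·1 + (-278584850/1665864563)·1 + 9943960/151442233·1 = 1 ✓
b·c: (-8059645206/8329322815)·(-5/9) + (-278584850/1665864563)·39/20 + 9943960/151442233·457/104 = 1/2 ✓
b·c²: (-8059645206/8329322815)·25/81 + (-278584850/1665864563)·1521/400 + 9943960/151442233·208849/10816 = 1/3 ✓
b·Ac: (-278584850/1665864563)·(-55/36) + 9943960/151442233·(-487/360) = 1/6 ✓
b·c³: (-8059645206/8329322815)·(-125/729) + (-278584850/1665864563)·59319/8000 + 9943960/151442233·95443993/1124864 = 1865818830439/414877844160 ≠ 1/4 ⇒ order 3.
b·(c∘Ac): (-278584850/1665864563)·(-143/48) + 9943960/151442233·(-222559/37440) = 14346449/132973668 ≠ 1/8
b·Ac²: (-278584850/1665864563)·275/324 + 9943960/151442233·(-12181/32400) = -83088364/498651255 ≠ 1/12
b·A²c: 9943960/151442233·55/156 = 10517650/454326699 ≠ 1/24

3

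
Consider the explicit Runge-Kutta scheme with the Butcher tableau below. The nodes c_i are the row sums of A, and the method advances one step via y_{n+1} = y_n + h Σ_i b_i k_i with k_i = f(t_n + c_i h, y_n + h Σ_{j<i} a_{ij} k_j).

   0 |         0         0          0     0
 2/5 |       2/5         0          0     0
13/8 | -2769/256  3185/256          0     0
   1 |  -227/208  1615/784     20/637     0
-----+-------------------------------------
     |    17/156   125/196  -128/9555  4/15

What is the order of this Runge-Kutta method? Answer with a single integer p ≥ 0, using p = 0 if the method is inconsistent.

b = (17/156, 125/196, -128/9555, 4/15)
c = (0, 2/5, 13/8, 1)
Ac = (0, 0, 637/128, 7/8)
Σ b_i: 17/156·1 + 125/196·1 + (-128/9555)·1 + 4/15·1 = 1 ✓
b·c: 125/196·2/5 + (-128/9555)·13/8 + 4/15·1 = 1/2 ✓
b·c²: 125/196·4/25 + (-128/9555)·169/64 + 4/15·1 = 1/3 ✓
b·Ac: (-128/9555)·637/128 + 4/15·7/8 = 1/6 ✓
b·c³: 125/196·8/125 + (-128/9555)·2197/512 + 4/15·1 = 1/4 ✓
b·(c∘Ac): (-128/9555)·8281/1024 + 4/15·7/8 = 1/8 ✓
b·Ac²: (-128/9555)·637/320 + 4/15·33/80 = 1/12 ✓
b·A²c: 4/15·5/32 = 1/24 ✓; 4 stages ⇒ order 4.

4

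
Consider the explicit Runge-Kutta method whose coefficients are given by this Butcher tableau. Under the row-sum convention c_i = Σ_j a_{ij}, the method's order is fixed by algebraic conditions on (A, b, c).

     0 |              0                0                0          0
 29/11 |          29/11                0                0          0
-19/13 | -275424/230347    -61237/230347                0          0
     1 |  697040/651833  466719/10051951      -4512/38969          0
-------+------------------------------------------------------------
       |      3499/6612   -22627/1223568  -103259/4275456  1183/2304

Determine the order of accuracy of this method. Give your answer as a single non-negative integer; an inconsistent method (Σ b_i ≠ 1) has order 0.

4

b = (3499/6612, -22627/1223568, -103259/4275456, 1183/2304)
c = (0, 29/11, -19/13, 1)
Ac = (0, 0, -5567/7943, 345/1183)
Σ b_i: 3499/6612·1 + (-22627/1223568)·1 + (-103259/4275456)·1 + 1183/2304·1 = 1 ✓
b·c: (-22627/1223568)·29/11 + (-103259/4275456)·(-19/13) + 1183/2304·1 = 1/2 ✓
b·c²: (-22627/1223568)·841/121 + (-103259/4275456)·361/169 + 1183/2304·1 = 1/3 ✓
b·Ac: (-103259/4275456)·(-5567/7943) + 1183/2304·345/1183 = 1/6 ✓
b·c³: (-22627/1223568)·24389/1331 + (-103259/4275456)·(-6859/2197) + 1183/2304·1 = 1/4 ✓
b·(c∘Ac): (-103259/4275456)·105773/103259 + 1183/2304·345/1183 = 1/8 ✓
b·Ac²: (-103259/4275456)·(-161443/87373) + 1183/2304·981/13013 = 1/12 ✓
b·A²c: 1183/2304·96/1183 = 1/24 ✓; 4 stages ⇒ order 4.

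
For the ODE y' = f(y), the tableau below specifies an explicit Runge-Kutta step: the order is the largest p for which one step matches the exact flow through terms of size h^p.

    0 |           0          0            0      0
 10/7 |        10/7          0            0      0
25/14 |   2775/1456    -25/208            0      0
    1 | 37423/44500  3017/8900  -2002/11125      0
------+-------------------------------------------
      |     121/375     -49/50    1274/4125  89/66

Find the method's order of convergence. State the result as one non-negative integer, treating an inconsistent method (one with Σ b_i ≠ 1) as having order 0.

b = (121/375, -49/50, 1274/4125, 89/66)
c = (0, 10/7, 25/14, 1)
Ac = (0, 0, -125/728, 29/178)
Σ b_i: 121/375·1 + (-49/50)·1 + 1274/4125·1 + 89/66·1 = 1 ✓
b·c: (-49/50)·10/7 + 1274/4125·25/14 + 89/66·1 = 1/2 ✓
b·c²: (-49/50)·100/49 + 1274/4125·625/196 + 89/66·1 = 1/3 ✓
b·Ac: 1274/4125·(-125/728) + 89/66·29/178 = 1/6 ✓
b·c³: (-49/50)·1000/343 + 1274/4125·15625/2744 + 89/66·1 = 1/4 ✓
b·(c∘Ac): 1274/4125·(-3125/10192) + 89/66·29/178 = 1/8 ✓
b·Ac²: 1274/4125·(-625/2548) + 89/66·21/178 = 1/12 ✓
b·A²c: 89/66·11/356 = 1/24 ✓; 4 stages ⇒ order 4.

4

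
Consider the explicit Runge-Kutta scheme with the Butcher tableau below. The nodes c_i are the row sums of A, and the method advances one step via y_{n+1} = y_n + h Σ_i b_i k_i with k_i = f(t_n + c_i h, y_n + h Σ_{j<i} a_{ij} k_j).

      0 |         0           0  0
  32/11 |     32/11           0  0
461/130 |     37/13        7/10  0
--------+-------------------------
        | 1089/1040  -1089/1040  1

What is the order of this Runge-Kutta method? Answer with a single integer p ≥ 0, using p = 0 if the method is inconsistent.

2

b = (1089/1040, -1089/1040, 1)
c = (0, 32/11, 461/130)
Ac = (0, 0, 112/55)
Σ b_i: 1089/1040·1 + (-1089/1040)·1 + 1·1 = 1 ✓
b·c: (-1089/1040)·32/11 + 1·461/130 = 1/2 ✓
b·c²: (-1089/1040)·1024/121 + 1·212521/16900 = 62761/16900 ≠ 1/3 ⇒ order 2.
b·Ac: 1·112/55 = 112/55 ≠ 1/6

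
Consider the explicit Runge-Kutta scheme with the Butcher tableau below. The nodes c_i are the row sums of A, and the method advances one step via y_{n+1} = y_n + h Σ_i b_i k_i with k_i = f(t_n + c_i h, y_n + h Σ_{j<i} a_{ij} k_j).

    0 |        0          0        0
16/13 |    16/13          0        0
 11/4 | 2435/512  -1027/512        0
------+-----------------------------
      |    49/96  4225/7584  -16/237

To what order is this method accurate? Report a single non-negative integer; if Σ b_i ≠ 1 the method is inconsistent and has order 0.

b = (49/96, 4225/7584, -16/237)
c = (0, 16/13, 11/4)
Ac = (0, 0, -79/32)
Σ b_i: 49/96·1 + 4225/7584·1 + (-16/237)·1 = 1 ✓
b·c: 4225/7584·16/13 + (-16/237)·11/4 = 1/2 ✓
b·c²: 4225/7584·256/169 + (-16/237)·121/16 = 1/3 ✓
b·Ac: (-16/237)·(-79/32) = 1/6 ✓; 3 stages ⇒ order 3.

3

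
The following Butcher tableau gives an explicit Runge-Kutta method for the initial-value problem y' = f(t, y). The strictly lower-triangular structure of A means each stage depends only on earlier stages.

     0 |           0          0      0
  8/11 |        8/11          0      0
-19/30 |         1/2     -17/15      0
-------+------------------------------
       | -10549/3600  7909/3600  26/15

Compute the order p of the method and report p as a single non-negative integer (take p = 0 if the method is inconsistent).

2

b = (-10549/3600, 7909/3600, 26/15)
c = (0, 8/11, -19/30)
Ac = (0, 0, -136/165)
Σ b_i: (-10549/3600)·1 + 7909/3600·1 + 26/15·1 = 1 ✓
b·c: 7909/3600·8/11 + 26/15·(-19/30) = 1/2 ✓
b·c²: 7909/3600·64/121 + 26/15·361/900 = 137903/74250 ≠ 1/3 ⇒ order 2.
b·Ac: 26/15·(-136/165) = -3536/2475 ≠ 1/6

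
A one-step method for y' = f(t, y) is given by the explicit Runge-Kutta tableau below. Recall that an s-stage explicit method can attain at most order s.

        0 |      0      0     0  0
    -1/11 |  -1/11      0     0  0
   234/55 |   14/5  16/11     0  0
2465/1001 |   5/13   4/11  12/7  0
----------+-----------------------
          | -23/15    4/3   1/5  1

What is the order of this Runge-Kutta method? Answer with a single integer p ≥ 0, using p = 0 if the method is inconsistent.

b = (-23/15, 4/3, 1/5, 1)
c = (0, -1/11, 234/55, 2465/1001)
Ac = (0, 0, -16/121, 30748/4235)
Σ b_i: (-23/15)·1 + 4/3·1 + 1/5·1 + 1·1 = 1 ✓
b·c: 4/3·(-1/11) + 1/5·234/55 + 1·2465/1001 = 21787/6825 ≠ 1/2 ⇒ order 1.

1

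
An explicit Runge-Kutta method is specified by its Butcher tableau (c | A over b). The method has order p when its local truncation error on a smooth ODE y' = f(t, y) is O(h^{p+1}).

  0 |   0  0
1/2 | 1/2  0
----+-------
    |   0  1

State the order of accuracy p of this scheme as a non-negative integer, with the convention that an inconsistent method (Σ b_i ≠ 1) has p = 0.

b = (0, 1)
c = (0, 1/2)
Σ b_i: 1·1 = 1 ✓
b·c: 1·1/2 = 1/2 ✓; 2 stages ⇒ order 2.

2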